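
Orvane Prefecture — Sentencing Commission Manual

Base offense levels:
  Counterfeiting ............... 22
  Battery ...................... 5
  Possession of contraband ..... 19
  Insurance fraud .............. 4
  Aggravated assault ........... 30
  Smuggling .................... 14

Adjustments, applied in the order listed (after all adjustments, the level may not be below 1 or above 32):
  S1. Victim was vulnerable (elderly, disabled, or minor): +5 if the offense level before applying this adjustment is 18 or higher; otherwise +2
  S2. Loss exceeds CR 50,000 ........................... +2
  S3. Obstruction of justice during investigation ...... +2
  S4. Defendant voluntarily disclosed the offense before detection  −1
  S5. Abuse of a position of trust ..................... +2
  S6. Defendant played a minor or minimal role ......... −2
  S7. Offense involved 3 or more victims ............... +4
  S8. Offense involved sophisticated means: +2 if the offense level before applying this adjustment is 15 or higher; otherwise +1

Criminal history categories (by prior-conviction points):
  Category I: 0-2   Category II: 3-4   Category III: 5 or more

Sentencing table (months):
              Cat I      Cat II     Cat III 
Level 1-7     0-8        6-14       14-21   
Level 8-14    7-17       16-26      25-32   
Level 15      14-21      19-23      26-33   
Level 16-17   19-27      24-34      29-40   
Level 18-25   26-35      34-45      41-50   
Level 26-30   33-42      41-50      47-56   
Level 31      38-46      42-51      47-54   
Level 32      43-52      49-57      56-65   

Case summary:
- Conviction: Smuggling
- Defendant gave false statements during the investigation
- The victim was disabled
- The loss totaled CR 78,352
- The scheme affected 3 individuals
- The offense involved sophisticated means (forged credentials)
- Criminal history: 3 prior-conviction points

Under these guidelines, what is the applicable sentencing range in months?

Base offense level for smuggling: 14.
S1 applies (level before this adjustment is 14 < 18, so +2): 14 + 2 = 16.
S2 applies: 16 + 2 = 18.
S3 applies: 18 + 2 = 20.
S5 does not apply.
S7 applies: 20 + 4 = 24.
S8 applies (level before this adjustment is 24 ≥ 15, so +2): 24 + 2 = 26.
Final offense level: 26.
Criminal history: 3 prior points → Category II (3-4).
Level 26 falls in the 26-30 band.
Grid: Level 26-30 × Category II = 41-50 months.

41-50 months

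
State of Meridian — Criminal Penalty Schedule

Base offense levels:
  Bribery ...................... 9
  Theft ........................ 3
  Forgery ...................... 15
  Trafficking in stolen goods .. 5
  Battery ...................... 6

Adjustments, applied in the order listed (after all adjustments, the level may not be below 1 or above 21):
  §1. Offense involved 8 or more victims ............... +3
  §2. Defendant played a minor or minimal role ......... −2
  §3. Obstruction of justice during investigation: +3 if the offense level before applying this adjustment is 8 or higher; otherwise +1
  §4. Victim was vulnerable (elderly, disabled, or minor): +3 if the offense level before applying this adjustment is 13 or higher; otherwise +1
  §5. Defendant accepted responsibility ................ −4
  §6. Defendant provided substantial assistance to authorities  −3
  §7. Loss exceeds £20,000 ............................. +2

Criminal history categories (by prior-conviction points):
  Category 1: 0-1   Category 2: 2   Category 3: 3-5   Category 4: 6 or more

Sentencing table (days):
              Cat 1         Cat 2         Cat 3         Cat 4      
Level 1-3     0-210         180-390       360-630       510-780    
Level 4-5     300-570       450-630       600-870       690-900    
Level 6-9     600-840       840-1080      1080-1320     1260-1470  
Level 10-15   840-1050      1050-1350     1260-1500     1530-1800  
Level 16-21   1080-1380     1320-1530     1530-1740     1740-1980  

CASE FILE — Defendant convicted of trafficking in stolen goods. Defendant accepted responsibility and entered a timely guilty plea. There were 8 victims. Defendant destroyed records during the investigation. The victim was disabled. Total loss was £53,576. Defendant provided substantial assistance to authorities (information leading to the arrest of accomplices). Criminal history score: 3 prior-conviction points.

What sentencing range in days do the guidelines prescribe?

Base offense level for trafficking in stolen goods: 5.
§1 applies: 5 + 3 = 8.
§2 does not apply.
§3 applies (level before this adjustment is 8 ≥ 8, so +3): 8 + 3 = 11.
§4 applies (level before this adjustment is 11 < 13, so +1): 11 + 1 = 12.
§5 applies: 12 − 4 = 8.
§6 applies: 8 − 3 = 5.
§7 applies: 5 + 2 = 7.
Final offense level: 7.
Criminal history: 3 prior points → Category 3 (3-5).
Level 7 falls in the 6-9 band.
Grid: Level 6-9 × Category 3 = 1080-1320 days.

1080-1320 days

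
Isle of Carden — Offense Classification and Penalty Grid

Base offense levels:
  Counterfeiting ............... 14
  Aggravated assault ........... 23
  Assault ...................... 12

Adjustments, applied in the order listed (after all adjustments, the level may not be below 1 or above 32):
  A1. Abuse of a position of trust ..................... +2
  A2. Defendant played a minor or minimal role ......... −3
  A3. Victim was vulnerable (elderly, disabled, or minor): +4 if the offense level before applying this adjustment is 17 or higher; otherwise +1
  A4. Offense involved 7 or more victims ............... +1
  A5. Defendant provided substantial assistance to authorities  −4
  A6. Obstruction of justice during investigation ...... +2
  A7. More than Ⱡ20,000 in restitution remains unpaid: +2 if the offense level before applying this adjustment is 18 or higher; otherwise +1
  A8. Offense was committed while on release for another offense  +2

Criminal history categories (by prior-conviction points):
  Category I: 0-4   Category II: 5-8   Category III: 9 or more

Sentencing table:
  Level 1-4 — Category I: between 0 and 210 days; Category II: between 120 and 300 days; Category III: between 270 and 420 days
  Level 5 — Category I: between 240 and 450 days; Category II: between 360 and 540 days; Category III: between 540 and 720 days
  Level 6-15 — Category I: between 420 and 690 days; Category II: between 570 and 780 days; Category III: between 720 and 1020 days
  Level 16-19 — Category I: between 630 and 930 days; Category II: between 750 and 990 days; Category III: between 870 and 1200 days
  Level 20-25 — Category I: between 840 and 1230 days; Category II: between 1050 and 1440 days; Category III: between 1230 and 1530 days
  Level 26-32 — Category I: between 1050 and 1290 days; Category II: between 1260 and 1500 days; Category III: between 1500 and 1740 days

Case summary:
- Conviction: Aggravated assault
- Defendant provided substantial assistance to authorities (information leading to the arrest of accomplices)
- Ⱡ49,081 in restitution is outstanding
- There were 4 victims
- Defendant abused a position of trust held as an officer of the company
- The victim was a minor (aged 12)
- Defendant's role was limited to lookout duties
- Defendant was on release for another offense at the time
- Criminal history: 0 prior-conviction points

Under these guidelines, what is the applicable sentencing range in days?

1050-1290 days

Base offense level for aggravated assault: 23.
A1 applies: 23 + 2 = 25.
A2 applies: 25 − 3 = 22.
A3 applies (level before this adjustment is 22 ≥ 17, so +4): 22 + 4 = 26.
A4 does not apply.
A5 applies: 26 − 4 = 22.
A6 does not apply.
A7 applies (level before this adjustment is 22 ≥ 18, so +2): 22 + 2 = 24.
A8 applies: 24 + 2 = 26.
Final offense level: 26.
Criminal history: 0 prior points → Category I (0-4).
Level 26 falls in the 26-32 band.
Grid: Level 26-32 × Category I = 1050-1290 days.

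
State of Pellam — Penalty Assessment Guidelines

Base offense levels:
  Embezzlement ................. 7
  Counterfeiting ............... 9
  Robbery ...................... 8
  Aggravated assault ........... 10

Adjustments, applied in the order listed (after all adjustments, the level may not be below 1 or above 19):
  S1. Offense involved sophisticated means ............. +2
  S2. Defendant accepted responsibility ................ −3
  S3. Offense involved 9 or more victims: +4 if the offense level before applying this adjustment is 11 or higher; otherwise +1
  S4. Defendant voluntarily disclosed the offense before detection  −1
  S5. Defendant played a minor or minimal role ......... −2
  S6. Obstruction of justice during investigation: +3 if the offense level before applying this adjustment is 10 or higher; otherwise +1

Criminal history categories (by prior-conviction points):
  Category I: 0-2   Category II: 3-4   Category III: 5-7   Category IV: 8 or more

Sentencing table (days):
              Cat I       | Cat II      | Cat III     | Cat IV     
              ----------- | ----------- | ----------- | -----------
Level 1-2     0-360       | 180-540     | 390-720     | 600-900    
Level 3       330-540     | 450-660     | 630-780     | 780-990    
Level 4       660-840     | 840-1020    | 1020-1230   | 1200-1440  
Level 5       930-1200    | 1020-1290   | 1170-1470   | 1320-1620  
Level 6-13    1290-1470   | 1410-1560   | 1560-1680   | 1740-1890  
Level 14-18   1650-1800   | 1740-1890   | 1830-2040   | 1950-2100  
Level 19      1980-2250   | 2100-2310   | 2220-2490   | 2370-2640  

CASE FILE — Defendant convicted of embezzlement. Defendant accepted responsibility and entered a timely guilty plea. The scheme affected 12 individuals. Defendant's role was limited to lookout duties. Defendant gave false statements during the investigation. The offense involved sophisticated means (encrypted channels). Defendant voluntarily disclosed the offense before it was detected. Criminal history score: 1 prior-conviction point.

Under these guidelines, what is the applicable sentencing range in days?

Base offense level for embezzlement: 7.
S1 applies: 7 + 2 = 9.
S2 applies: 9 − 3 = 6.
S3 applies (level before this adjustment is 6 < 11, so +1): 6 + 1 = 7.
S4 applies: 7 − 1 = 6.
S5 applies: 6 − 2 = 4.
S6 applies (level before this adjustment is 4 < 10, so +1): 4 + 1 = 5.
Final offense level: 5.
Criminal history: 1 prior point → Category I (0-2).
Level 5 falls in the 5 band.
Grid: Level 5 × Category I = 930-1200 days.

930-1200 days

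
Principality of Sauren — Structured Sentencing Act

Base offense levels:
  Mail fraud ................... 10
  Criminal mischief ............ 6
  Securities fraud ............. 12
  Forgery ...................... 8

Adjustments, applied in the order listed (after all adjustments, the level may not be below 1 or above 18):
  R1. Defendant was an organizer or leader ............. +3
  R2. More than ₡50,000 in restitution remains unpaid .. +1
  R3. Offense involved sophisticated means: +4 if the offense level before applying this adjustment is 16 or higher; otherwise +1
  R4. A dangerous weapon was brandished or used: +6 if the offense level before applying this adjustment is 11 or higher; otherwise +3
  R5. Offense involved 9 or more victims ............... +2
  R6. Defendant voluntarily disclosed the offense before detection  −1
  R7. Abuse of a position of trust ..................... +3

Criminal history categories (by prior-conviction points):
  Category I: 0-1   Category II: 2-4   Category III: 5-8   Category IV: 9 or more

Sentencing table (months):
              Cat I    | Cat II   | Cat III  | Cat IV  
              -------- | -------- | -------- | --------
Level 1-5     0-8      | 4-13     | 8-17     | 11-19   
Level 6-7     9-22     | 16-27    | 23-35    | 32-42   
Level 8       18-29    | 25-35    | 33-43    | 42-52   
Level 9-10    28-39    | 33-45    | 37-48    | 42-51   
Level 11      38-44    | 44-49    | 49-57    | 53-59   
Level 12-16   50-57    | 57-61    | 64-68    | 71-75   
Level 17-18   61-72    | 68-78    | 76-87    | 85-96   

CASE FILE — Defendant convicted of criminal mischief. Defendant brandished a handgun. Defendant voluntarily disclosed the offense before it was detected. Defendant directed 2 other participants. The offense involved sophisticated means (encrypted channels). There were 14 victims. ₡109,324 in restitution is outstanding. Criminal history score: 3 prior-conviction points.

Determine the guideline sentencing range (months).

Base offense level for criminal mischief: 6.
R1 applies: 6 + 3 = 9.
R2 applies: 9 + 1 = 10.
R3 applies (level before this adjustment is 10 < 16, so +1): 10 + 1 = 11.
R4 applies (level before this adjustment is 11 ≥ 11, so +6): 11 + 6 = 17.
R5 applies: 17 + 2 = 19.
R6 applies: 19 − 1 = 18.
Final offense level: 18.
Criminal history: 3 prior points → Category II (2-4).
Level 18 falls in the 17-18 band.
Grid: Level 17-18 × Category II = 68-78 months.

68-78 months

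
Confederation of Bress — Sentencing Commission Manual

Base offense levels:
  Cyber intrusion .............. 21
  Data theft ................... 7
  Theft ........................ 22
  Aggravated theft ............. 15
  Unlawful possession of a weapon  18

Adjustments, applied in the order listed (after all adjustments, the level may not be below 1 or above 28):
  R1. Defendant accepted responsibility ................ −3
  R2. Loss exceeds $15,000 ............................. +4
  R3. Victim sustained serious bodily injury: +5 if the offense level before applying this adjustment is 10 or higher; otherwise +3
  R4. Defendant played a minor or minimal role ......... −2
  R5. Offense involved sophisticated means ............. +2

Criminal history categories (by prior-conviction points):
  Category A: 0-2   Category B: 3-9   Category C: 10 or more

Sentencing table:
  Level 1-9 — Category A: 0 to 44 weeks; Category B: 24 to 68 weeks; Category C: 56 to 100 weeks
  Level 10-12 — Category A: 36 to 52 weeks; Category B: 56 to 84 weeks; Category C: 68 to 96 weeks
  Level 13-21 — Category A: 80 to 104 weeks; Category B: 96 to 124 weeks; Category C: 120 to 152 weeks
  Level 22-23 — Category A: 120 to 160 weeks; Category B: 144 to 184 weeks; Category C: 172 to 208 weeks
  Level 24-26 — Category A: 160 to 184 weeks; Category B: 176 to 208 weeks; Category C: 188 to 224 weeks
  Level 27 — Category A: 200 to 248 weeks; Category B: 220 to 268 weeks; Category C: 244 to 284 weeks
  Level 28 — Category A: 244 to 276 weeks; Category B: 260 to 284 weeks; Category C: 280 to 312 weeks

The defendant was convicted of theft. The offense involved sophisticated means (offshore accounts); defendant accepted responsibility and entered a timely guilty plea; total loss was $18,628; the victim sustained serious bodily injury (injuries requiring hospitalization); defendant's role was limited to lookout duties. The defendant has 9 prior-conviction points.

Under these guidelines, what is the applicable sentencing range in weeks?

Base offense level for theft: 22.
R1 applies: 22 − 3 = 19.
R2 applies: 19 + 4 = 23.
R3 applies (level before this adjustment is 23 ≥ 10, so +5): 23 + 5 = 28.
R4 applies: 28 − 2 = 26.
R5 applies: 26 + 2 = 28.
Final offense level: 28.
Criminal history: 9 prior points → Category B (3-9).
Level 28 falls in the 28 band.
Grid: Level 28 × Category B = 260-284 weeks.

260-284 weeks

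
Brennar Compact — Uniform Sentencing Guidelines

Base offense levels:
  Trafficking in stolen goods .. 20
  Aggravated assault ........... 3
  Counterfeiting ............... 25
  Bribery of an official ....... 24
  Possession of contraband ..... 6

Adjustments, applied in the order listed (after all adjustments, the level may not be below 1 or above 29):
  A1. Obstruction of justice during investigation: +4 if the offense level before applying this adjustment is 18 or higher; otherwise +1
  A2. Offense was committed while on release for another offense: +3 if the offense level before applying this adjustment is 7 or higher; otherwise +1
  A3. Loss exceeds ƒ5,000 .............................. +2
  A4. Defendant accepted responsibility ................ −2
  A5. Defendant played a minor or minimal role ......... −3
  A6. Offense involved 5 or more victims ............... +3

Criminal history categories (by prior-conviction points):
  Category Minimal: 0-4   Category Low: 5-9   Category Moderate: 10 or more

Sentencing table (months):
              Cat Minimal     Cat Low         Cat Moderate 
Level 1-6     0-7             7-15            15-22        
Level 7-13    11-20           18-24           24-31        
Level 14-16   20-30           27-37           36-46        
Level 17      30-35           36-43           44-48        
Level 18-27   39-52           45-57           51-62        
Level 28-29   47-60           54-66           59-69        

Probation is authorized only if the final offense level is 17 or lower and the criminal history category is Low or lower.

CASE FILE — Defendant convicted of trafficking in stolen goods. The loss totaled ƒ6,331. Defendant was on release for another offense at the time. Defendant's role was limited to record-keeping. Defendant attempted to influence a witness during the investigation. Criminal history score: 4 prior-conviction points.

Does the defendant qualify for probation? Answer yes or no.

Base offense level for trafficking in stolen goods: 20.
A1 applies (level before this adjustment is 20 ≥ 18, so +4): 20 + 4 = 24.
A2 applies (level before this adjustment is 24 ≥ 7, so +3): 24 + 3 = 27.
A3 applies: 27 + 2 = 29.
A5 applies: 29 − 3 = 26.
Final offense level: 26.
Criminal history: 4 prior points → Category Minimal (0-4).
Level 26 falls in the 18-27 band.
Grid: Level 18-27 × Category Minimal = 39-52 months.
Probation check: level 26 > 17 and category Minimal ≤ Low → not eligible.

No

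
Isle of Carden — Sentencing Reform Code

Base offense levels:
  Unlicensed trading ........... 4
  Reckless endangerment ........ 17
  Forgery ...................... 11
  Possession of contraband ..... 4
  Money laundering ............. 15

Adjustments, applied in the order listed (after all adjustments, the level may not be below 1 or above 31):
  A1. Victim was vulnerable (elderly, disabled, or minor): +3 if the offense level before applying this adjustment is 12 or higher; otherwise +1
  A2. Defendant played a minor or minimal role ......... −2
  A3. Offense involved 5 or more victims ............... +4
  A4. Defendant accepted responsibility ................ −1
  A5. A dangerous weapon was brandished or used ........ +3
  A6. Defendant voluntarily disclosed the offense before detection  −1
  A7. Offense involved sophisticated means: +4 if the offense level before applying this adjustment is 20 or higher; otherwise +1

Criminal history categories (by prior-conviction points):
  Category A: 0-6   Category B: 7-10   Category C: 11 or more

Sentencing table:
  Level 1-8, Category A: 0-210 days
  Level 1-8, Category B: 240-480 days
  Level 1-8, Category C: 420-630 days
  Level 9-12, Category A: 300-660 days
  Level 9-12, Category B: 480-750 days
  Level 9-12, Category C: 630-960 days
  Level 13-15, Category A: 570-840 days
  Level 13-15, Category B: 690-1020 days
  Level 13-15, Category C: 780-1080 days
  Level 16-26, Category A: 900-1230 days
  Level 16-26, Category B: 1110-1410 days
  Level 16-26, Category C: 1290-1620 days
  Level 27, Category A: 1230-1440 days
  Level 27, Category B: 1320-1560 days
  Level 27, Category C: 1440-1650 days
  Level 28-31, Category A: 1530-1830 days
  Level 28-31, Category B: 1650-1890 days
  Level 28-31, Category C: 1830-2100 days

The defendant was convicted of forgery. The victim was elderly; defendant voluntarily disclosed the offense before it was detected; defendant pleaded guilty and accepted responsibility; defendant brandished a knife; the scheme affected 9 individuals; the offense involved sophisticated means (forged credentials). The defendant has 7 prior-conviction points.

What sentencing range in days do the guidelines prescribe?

1110-1410 days

Base offense level for forgery: 11.
A1 applies (level before this adjustment is 11 < 12, so +1): 11 + 1 = 12.
A3 applies: 12 + 4 = 16.
A4 applies: 16 − 1 = 15.
A5 applies: 15 + 3 = 18.
A6 applies: 18 − 1 = 17.
A7 applies (level before this adjustment is 17 < 20, so +1): 17 + 1 = 18.
Final offense level: 18.
Criminal history: 7 prior points → Category B (7-10).
Level 18 falls in the 16-26 band.
Grid: Level 16-26 × Category B = 1110-1410 days.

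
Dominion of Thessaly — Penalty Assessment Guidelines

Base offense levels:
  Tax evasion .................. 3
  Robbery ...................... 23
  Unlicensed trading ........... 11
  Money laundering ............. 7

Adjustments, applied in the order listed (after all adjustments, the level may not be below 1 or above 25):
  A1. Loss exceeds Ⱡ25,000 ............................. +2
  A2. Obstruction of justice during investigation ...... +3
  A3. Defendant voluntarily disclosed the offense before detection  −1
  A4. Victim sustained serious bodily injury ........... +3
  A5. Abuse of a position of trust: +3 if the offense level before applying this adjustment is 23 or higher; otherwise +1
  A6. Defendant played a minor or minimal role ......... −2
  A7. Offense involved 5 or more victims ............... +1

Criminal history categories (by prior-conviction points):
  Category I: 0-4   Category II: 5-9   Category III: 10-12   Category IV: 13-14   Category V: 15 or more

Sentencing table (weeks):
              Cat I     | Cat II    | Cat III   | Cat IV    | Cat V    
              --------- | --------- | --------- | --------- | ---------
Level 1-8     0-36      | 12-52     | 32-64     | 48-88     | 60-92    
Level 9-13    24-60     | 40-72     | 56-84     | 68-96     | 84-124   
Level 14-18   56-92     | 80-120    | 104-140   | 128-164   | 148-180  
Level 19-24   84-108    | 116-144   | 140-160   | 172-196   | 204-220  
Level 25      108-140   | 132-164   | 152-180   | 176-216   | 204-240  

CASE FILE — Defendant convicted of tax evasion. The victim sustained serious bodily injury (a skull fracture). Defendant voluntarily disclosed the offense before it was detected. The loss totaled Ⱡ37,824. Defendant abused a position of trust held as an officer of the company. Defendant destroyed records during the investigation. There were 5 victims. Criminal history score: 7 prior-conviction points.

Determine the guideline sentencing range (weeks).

Base offense level for tax evasion: 3.
A1 applies: 3 + 2 = 5.
A2 applies: 5 + 3 = 8.
A3 applies: 8 − 1 = 7.
A4 applies: 7 + 3 = 10.
A5 applies (level before this adjustment is 10 < 23, so +1): 10 + 1 = 11.
A6 does not apply.
A7 applies: 11 + 1 = 12.
Final offense level: 12.
Criminal history: 7 prior points → Category II (5-9).
Level 12 falls in the 9-13 band.
Grid: Level 9-13 × Category II = 40-72 weeks.

40-72 weeks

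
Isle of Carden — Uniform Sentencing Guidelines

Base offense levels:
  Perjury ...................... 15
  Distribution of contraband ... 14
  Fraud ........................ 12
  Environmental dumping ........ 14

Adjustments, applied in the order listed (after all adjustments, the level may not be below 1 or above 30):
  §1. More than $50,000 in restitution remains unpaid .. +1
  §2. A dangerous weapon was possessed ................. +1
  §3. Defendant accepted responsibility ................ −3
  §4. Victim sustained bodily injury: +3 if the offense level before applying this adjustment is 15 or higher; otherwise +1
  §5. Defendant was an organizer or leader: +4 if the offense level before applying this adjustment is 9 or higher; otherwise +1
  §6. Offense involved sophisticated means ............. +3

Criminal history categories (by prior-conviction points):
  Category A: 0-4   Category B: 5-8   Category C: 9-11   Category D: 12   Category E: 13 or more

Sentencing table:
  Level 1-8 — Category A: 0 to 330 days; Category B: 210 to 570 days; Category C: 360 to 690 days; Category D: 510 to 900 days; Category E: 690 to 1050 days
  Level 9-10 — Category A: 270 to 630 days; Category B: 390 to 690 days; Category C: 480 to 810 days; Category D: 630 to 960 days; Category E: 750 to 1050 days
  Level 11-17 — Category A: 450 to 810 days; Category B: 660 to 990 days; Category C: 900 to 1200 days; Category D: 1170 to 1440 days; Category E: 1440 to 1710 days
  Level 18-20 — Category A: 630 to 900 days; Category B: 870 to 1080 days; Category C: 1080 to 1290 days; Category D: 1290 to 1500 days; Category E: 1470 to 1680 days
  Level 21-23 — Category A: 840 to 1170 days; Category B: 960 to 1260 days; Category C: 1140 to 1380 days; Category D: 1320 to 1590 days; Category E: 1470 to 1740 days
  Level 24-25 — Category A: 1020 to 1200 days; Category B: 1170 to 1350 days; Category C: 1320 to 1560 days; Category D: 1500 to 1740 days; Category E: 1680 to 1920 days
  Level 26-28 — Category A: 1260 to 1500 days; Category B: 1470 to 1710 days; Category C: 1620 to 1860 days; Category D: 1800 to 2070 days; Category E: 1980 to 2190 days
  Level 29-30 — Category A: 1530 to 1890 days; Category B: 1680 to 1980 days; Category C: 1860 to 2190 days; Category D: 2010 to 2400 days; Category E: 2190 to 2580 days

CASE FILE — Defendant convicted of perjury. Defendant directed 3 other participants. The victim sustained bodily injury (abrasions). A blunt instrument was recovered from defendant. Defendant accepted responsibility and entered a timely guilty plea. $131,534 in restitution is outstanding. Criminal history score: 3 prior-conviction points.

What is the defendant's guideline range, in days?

Base offense level for perjury: 15.
§1 applies: 15 + 1 = 16.
§2 applies: 16 + 1 = 17.
§3 applies: 17 − 3 = 14.
§4 applies (level before this adjustment is 14 < 15, so +1): 14 + 1 = 15.
§5 applies (level before this adjustment is 15 ≥ 9, so +4): 15 + 4 = 19.
§6 does not apply.
Final offense level: 19.
Criminal history: 3 prior points → Category A (0-4).
Level 19 falls in the 18-20 band.
Grid: Level 18-20 × Category A = 630-900 days.

630-900 days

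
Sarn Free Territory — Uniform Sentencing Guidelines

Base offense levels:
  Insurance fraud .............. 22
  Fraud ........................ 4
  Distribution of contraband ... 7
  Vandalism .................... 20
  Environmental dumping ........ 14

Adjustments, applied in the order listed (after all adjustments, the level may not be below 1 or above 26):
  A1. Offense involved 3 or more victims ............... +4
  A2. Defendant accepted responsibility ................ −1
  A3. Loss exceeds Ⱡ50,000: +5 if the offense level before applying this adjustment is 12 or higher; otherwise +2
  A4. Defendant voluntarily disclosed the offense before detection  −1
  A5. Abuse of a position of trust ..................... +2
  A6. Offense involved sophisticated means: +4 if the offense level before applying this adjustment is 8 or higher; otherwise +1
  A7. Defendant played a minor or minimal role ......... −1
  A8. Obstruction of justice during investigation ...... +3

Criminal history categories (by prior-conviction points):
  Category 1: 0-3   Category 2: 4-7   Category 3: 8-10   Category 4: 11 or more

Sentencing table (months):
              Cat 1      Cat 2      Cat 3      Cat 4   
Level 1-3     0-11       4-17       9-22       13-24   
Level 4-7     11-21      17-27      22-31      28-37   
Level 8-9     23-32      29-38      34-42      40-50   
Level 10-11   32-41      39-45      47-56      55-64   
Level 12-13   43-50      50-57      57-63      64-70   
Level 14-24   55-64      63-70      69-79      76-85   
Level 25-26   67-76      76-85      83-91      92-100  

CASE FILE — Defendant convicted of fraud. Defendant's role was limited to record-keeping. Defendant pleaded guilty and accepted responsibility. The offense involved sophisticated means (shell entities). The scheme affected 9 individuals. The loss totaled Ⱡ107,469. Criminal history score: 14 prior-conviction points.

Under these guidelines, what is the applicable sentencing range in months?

Base offense level for fraud: 4.
A1 applies: 4 + 4 = 8.
A2 applies: 8 − 1 = 7.
A3 applies (level before this adjustment is 7 < 12, so +2): 7 + 2 = 9.
A4 does not apply.
A6 applies (level before this adjustment is 9 ≥ 8, so +4): 9 + 4 = 13.
A7 applies: 13 − 1 = 12.
Final offense level: 12.
Criminal history: 14 prior points → Category 4 (11+).
Level 12 falls in the 12-13 band.
Grid: Level 12-13 × Category 4 = 64-70 months.

64-70 months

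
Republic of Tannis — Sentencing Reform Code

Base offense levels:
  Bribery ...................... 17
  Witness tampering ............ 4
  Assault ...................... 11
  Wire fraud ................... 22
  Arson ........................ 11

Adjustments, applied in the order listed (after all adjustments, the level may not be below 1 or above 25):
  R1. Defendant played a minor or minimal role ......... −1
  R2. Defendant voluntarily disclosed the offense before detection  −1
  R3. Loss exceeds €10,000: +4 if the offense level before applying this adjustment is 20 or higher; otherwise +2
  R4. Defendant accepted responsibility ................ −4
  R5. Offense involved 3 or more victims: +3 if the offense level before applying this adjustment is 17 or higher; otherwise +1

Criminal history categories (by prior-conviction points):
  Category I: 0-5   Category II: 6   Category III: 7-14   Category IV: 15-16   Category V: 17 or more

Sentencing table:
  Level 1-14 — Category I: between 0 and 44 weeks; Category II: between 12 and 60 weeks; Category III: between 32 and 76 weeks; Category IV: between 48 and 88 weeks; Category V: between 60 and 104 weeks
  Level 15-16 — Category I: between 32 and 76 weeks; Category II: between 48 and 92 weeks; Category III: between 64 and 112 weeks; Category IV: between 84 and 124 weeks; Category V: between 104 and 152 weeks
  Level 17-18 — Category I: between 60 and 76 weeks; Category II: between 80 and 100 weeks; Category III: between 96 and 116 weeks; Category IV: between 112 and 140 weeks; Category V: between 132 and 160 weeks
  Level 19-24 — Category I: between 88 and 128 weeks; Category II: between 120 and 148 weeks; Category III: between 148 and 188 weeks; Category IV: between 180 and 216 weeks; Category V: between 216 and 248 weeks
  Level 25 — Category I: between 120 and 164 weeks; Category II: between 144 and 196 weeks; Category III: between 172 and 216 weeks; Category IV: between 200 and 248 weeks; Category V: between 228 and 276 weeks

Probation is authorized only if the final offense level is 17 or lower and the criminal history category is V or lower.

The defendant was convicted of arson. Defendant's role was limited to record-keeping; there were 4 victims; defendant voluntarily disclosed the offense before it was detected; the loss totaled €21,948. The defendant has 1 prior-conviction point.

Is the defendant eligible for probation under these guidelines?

Base offense level for arson: 11.
R1 applies: 11 − 1 = 10.
R2 applies: 10 − 1 = 9.
R3 applies (level before this adjustment is 9 < 20, so +2): 9 + 2 = 11.
R4 does not apply.
R5 applies (level before this adjustment is 11 < 17, so +1): 11 + 1 = 12.
Final offense level: 12.
Criminal history: 1 prior point → Category I (0-5).
Level 12 falls in the 1-14 band.
Grid: Level 1-14 × Category I = 0-44 weeks.
Probation check: level 12 ≤ 17 and category I ≤ V → eligible.

Yes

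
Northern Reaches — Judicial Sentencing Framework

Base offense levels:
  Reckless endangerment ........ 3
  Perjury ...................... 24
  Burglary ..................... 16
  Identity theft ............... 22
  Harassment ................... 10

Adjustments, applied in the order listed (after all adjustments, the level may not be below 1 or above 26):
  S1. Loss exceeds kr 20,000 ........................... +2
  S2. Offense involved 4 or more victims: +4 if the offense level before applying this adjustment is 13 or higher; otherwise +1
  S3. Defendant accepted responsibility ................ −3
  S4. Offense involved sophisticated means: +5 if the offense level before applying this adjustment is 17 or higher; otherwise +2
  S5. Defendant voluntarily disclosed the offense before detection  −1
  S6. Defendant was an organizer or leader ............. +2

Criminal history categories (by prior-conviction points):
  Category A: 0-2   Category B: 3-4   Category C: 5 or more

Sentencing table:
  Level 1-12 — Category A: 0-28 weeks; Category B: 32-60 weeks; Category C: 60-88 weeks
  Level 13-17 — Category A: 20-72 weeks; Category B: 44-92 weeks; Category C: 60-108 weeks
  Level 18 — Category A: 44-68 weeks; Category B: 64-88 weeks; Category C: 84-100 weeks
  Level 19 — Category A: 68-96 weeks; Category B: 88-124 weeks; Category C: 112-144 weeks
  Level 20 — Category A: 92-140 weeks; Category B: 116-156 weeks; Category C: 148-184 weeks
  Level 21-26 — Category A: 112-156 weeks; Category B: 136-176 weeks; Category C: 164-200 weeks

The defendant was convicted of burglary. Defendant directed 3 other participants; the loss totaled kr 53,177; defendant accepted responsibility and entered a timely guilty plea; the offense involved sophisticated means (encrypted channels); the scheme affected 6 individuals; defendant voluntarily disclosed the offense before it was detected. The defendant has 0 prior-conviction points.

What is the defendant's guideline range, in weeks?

112-156 weeks

Base offense level for burglary: 16.
S1 applies: 16 + 2 = 18.
S2 applies (level before this adjustment is 18 ≥ 13, so +4): 18 + 4 = 22.
S3 applies: 22 − 3 = 19.
S4 applies (level before this adjustment is 19 ≥ 17, so +5): 19 + 5 = 24.
S5 applies: 24 − 1 = 23.
S6 applies: 23 + 2 = 25.
Final offense level: 25.
Criminal history: 0 prior points → Category A (0-2).
Level 25 falls in the 21-26 band.
Grid: Level 21-26 × Category A = 112-156 weeks.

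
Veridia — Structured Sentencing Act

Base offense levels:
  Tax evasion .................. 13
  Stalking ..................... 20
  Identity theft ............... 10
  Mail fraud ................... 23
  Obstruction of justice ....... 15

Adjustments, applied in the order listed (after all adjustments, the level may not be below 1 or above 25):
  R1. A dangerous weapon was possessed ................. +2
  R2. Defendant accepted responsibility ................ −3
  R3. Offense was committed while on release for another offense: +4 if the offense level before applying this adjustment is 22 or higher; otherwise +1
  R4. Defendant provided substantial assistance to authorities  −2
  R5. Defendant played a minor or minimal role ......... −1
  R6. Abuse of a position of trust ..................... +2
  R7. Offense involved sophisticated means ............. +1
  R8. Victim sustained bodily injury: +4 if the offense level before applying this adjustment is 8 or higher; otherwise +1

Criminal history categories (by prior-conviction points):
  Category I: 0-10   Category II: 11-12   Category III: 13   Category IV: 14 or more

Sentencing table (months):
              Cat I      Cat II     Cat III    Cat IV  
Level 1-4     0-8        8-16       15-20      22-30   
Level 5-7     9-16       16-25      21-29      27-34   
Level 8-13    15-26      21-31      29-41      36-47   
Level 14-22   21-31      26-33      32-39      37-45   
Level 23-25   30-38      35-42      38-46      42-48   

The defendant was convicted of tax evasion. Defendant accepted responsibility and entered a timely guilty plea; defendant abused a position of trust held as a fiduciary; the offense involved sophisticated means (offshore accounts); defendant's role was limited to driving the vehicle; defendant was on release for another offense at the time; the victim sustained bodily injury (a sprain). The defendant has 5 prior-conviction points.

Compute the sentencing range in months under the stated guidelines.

21-31 months

Base offense level for tax evasion: 13.
R1 does not apply.
R2 applies: 13 − 3 = 10.
R3 applies (level before this adjustment is 10 < 22, so +1): 10 + 1 = 11.
R4 does not apply.
R5 applies: 11 − 1 = 10.
R6 applies: 10 + 2 = 12.
R7 applies: 12 + 1 = 13.
R8 applies (level before this adjustment is 13 ≥ 8, so +4): 13 + 4 = 17.
Final offense level: 17.
Criminal history: 5 prior points → Category I (0-10).
Level 17 falls in the 14-22 band.
Grid: Level 14-22 × Category I = 21-31 months.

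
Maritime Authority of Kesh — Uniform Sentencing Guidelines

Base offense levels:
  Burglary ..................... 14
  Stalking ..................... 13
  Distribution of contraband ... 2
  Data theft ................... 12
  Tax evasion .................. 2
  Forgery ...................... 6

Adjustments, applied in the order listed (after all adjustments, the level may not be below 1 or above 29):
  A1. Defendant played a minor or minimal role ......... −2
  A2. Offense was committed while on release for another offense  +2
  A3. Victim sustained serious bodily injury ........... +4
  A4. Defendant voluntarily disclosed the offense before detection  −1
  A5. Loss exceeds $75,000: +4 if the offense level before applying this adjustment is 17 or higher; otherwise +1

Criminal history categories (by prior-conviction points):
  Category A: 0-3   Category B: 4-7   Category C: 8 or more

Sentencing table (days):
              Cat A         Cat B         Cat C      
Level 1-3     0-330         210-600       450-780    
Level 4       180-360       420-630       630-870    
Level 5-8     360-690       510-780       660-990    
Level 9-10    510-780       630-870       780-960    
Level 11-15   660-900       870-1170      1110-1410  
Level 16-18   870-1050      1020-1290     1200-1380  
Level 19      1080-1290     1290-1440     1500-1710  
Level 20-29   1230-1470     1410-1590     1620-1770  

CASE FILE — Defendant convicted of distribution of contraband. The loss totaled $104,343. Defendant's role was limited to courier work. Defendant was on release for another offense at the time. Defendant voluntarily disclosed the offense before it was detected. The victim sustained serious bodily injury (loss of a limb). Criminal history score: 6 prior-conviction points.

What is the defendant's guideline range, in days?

Base offense level for distribution of contraband: 2.
A1 applies: 2 − 2 = 0.
A2 applies: 0 + 2 = 2.
A3 applies: 2 + 4 = 6.
A4 applies: 6 − 1 = 5.
A5 applies (level before this adjustment is 5 < 17, so +1): 5 + 1 = 6.
Final offense level: 6.
Criminal history: 6 prior points → Category B (4-7).
Level 6 falls in the 5-8 band.
Grid: Level 5-8 × Category B = 510-780 days.

510-780 days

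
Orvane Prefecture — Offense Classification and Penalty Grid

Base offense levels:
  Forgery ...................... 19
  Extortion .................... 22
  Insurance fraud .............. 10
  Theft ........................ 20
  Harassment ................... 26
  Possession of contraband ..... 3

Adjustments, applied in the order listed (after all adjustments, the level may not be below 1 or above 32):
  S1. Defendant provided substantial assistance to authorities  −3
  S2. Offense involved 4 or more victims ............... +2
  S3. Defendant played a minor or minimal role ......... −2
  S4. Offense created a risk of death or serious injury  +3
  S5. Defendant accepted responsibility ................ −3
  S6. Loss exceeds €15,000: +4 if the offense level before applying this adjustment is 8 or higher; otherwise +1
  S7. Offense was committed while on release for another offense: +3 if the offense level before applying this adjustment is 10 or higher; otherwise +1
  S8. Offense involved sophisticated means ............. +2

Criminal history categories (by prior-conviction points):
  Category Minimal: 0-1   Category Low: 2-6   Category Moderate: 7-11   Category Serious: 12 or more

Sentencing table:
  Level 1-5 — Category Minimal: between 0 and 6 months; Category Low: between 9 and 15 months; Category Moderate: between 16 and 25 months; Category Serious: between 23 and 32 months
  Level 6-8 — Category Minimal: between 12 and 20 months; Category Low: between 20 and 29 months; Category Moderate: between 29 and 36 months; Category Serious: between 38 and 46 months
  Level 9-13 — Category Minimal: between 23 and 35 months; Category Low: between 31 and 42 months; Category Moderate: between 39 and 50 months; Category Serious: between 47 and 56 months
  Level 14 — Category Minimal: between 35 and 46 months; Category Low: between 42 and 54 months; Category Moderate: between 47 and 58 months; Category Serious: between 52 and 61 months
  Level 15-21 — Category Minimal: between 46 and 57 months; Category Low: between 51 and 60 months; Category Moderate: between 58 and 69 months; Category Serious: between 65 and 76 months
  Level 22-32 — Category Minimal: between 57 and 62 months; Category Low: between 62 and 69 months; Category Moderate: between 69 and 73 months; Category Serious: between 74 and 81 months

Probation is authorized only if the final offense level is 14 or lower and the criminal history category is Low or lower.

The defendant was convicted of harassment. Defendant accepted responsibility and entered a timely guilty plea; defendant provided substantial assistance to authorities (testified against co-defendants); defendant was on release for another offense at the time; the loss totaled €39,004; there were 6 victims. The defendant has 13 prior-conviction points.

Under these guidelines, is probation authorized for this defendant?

No

Base offense level for harassment: 26.
S1 applies: 26 − 3 = 23.
S2 applies: 23 + 2 = 25.
S4 does not apply.
S5 applies: 25 − 3 = 22.
S6 applies (level before this adjustment is 22 ≥ 8, so +4): 22 + 4 = 26.
S7 applies (level before this adjustment is 26 ≥ 10, so +3): 26 + 3 = 29.
S8 does not apply.
Final offense level: 29.
Criminal history: 13 prior points → Category Serious (12+).
Level 29 falls in the 22-32 band.
Grid: Level 22-32 × Category Serious = 74-81 months.
Probation check: level 29 > 14 and category Serious > Low → not eligible.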